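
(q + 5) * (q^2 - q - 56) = q^3 + 4*q^2 - 61*q - 280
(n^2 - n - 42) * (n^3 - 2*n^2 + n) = n^5 - 3*n^4 - 39*n^3 + 83*n^2 - 42*n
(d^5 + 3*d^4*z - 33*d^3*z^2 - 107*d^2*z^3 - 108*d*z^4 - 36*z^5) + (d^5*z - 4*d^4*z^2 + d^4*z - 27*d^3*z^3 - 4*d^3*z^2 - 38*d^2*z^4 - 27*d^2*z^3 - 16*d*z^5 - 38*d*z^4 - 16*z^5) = d^5*z + d^5 - 4*d^4*z^2 + 4*d^4*z - 27*d^3*z^3 - 37*d^3*z^2 - 38*d^2*z^4 - 134*d^2*z^3 - 16*d*z^5 - 146*d*z^4 - 52*z^5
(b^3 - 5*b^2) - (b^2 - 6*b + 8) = b^3 - 6*b^2 + 6*b - 8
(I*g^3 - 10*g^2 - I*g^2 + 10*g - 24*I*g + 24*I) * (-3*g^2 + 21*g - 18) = -3*I*g^5 + 30*g^4 + 24*I*g^4 - 240*g^3 + 33*I*g^3 + 390*g^2 - 558*I*g^2 - 180*g + 936*I*g - 432*I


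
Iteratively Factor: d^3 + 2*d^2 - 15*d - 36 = (d + 3)*(d^2 - d - 12) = (d + 3)^2*(d - 4)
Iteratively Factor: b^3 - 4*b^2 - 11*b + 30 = (b - 2)*(b^2 - 2*b - 15) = (b - 5)*(b - 2)*(b + 3)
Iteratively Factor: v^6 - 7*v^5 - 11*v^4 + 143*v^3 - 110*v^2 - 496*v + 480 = (v - 5)*(v^5 - 2*v^4 - 21*v^3 + 38*v^2 + 80*v - 96) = (v - 5)*(v - 4)*(v^4 + 2*v^3 - 13*v^2 - 14*v + 24) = (v - 5)*(v - 4)*(v + 2)*(v^3 - 13*v + 12) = (v - 5)*(v - 4)*(v + 2)*(v + 4)*(v^2 - 4*v + 3) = (v - 5)*(v - 4)*(v - 3)*(v + 2)*(v + 4)*(v - 1)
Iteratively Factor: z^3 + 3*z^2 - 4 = (z + 2)*(z^2 + z - 2) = (z - 1)*(z + 2)*(z + 2)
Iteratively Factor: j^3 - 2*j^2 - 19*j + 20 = (j + 4)*(j^2 - 6*j + 5) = (j - 1)*(j + 4)*(j - 5)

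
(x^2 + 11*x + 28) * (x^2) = x^4 + 11*x^3 + 28*x^2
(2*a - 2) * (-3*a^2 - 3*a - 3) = 6 - 6*a^3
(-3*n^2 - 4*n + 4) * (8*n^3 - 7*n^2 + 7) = -24*n^5 - 11*n^4 + 60*n^3 - 49*n^2 - 28*n + 28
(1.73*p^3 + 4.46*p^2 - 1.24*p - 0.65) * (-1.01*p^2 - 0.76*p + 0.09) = -1.7473*p^5 - 5.8194*p^4 - 1.9815*p^3 + 2.0003*p^2 + 0.3824*p - 0.0585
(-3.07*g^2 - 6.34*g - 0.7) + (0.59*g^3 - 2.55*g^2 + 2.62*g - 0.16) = 0.59*g^3 - 5.62*g^2 - 3.72*g - 0.86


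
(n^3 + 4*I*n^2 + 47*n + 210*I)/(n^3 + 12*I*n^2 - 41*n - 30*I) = (n - 7*I)/(n + I)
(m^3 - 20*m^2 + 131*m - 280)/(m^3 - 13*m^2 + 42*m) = (m^2 - 13*m + 40)/(m*(m - 6))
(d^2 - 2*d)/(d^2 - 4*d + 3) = d*(d - 2)/(d^2 - 4*d + 3)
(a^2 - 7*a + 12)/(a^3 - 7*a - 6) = (a - 4)/(a^2 + 3*a + 2)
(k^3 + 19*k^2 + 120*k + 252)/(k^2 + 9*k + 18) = (k^2 + 13*k + 42)/(k + 3)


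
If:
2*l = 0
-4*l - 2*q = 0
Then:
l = 0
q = 0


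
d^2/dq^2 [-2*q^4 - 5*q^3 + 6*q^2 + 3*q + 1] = -24*q^2 - 30*q + 12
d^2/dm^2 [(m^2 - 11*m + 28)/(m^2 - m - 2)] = 20*(-m^3 + 9*m^2 - 15*m + 11)/(m^6 - 3*m^5 - 3*m^4 + 11*m^3 + 6*m^2 - 12*m - 8)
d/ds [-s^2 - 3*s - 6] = -2*s - 3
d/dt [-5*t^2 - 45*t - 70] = -10*t - 45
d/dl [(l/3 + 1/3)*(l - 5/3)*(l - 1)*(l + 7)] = 4*l^3/3 + 16*l^2/3 - 76*l/9 - 16/9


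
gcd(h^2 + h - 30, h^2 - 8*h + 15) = h - 5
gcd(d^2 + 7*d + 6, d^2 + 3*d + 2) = d + 1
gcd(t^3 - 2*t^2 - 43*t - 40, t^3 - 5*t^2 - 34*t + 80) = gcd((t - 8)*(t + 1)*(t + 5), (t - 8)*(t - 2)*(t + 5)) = t^2 - 3*t - 40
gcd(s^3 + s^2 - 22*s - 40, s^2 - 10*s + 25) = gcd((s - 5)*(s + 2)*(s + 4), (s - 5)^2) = s - 5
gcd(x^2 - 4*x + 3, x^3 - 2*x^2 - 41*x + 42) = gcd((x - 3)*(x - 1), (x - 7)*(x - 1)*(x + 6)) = x - 1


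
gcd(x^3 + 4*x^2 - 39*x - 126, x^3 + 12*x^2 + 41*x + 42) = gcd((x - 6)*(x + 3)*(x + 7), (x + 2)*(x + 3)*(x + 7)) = x^2 + 10*x + 21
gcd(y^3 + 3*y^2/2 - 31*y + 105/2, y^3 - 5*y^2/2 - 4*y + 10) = y - 5/2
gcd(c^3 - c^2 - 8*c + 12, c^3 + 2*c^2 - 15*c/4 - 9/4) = c + 3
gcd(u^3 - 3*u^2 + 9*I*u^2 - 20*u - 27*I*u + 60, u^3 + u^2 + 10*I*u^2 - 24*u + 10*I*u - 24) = u + 4*I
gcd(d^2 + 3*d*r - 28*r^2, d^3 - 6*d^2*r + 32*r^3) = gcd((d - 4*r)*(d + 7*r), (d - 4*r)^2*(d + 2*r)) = -d + 4*r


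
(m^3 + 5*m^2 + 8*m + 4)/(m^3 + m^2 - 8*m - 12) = (m + 1)/(m - 3)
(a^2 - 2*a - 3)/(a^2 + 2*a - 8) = (a^2 - 2*a - 3)/(a^2 + 2*a - 8)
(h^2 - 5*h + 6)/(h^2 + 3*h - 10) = (h - 3)/(h + 5)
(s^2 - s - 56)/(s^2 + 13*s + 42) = (s - 8)/(s + 6)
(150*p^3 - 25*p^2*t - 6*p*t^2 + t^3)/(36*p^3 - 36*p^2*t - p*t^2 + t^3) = (25*p^2 - t^2)/(6*p^2 - 5*p*t - t^2)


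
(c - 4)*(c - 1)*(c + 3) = c^3 - 2*c^2 - 11*c + 12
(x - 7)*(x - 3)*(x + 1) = x^3 - 9*x^2 + 11*x + 21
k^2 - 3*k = k*(k - 3)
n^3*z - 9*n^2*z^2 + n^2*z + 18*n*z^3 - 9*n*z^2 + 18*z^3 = (n - 6*z)*(n - 3*z)*(n*z + z)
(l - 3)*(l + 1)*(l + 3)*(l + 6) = l^4 + 7*l^3 - 3*l^2 - 63*l - 54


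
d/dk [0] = 0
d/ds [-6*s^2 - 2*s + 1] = -12*s - 2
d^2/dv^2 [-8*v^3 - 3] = -48*v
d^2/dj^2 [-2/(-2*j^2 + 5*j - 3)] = 4*(-4*j^2 + 10*j + (4*j - 5)^2 - 6)/(2*j^2 - 5*j + 3)^3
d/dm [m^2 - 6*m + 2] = 2*m - 6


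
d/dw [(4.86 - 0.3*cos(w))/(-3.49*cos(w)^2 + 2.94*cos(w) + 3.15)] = (1.047*cos(w)^2 - 33.9228*cos(w) + 15.2334)*sin(w)/(12.1801*cos(w)^4 - 20.5212*cos(w)^3 - 13.3434*cos(w)^2 + 18.522*cos(w) + 9.9225)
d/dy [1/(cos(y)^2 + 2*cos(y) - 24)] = 2*(cos(y) + 1)*sin(y)/(cos(y)^2 + 2*cos(y) - 24)^2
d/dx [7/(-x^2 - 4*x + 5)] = 14*(x + 2)/(x^2 + 4*x - 5)^2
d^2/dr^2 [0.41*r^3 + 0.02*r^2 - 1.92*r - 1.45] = 2.46*r + 0.04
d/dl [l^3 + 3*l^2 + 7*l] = 3*l^2 + 6*l + 7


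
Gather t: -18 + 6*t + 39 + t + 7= 7*t + 28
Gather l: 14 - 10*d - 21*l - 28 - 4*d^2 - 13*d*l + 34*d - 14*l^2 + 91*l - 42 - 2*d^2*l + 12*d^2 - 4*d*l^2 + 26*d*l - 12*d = 8*d^2 + 12*d + l^2*(-4*d - 14) + l*(-2*d^2 + 13*d + 70) - 56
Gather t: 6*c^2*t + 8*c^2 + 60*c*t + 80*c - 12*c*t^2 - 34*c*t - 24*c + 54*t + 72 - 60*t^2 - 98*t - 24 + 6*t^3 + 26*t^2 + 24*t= 8*c^2 + 56*c + 6*t^3 + t^2*(-12*c - 34) + t*(6*c^2 + 26*c - 20) + 48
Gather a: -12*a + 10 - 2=8 - 12*a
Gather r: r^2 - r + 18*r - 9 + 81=r^2 + 17*r + 72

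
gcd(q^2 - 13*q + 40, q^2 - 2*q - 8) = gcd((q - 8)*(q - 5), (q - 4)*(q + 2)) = 1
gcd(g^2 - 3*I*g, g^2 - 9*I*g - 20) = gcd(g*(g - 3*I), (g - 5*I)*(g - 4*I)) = 1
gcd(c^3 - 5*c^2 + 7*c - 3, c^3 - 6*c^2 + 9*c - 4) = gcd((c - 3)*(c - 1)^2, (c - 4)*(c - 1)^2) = c^2 - 2*c + 1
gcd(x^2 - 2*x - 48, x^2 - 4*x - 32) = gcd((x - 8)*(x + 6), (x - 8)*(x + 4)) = x - 8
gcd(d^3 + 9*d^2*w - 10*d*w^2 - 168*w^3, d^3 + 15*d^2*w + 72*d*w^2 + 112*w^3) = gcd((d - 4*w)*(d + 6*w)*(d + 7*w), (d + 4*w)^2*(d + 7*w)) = d + 7*w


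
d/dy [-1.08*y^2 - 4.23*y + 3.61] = -2.16*y - 4.23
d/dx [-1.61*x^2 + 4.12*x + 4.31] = 4.12 - 3.22*x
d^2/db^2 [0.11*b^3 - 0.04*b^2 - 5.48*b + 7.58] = 0.66*b - 0.08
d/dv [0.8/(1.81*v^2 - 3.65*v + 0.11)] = (2.92 - 2.896*v)/(1.81*v^2 - 3.65*v + 0.11)^2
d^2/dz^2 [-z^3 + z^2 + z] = 2 - 6*z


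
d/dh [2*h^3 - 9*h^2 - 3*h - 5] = 6*h^2 - 18*h - 3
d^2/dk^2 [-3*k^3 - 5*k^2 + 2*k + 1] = -18*k - 10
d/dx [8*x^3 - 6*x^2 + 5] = 12*x*(2*x - 1)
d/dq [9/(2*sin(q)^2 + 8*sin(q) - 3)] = -36*(sin(q) + 2)*cos(q)/(-8*sin(q) + cos(2*q) + 2)^2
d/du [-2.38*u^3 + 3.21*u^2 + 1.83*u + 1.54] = -7.14*u^2 + 6.42*u + 1.83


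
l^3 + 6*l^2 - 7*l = l*(l - 1)*(l + 7)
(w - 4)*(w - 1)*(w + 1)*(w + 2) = w^4 - 2*w^3 - 9*w^2 + 2*w + 8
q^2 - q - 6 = (q - 3)*(q + 2)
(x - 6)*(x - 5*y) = x^2 - 5*x*y - 6*x + 30*y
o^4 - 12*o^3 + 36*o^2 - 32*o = o*(o - 8)*(o - 2)^2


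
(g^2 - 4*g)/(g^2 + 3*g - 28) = g/(g + 7)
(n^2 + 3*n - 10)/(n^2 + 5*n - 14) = (n + 5)/(n + 7)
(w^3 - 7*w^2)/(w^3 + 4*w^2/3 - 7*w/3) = 3*w*(w - 7)/(3*w^2 + 4*w - 7)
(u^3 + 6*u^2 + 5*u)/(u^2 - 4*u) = (u^2 + 6*u + 5)/(u - 4)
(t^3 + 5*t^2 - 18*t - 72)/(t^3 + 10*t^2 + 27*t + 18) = (t - 4)/(t + 1)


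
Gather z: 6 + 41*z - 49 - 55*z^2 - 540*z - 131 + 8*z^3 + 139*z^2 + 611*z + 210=8*z^3 + 84*z^2 + 112*z + 36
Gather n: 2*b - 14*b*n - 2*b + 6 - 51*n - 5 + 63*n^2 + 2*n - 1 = 63*n^2 + n*(-14*b - 49)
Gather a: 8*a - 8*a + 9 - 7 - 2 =0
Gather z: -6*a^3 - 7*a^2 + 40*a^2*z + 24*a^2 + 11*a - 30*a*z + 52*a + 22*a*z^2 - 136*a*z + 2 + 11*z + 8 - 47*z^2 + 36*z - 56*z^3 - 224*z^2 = -6*a^3 + 17*a^2 + 63*a - 56*z^3 + z^2*(22*a - 271) + z*(40*a^2 - 166*a + 47) + 10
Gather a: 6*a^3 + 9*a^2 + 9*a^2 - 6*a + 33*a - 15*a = 6*a^3 + 18*a^2 + 12*a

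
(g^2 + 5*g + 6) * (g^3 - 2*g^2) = g^5 + 3*g^4 - 4*g^3 - 12*g^2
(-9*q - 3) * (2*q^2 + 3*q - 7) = -18*q^3 - 33*q^2 + 54*q + 21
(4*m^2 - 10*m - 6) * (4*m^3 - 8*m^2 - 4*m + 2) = 16*m^5 - 72*m^4 + 40*m^3 + 96*m^2 + 4*m - 12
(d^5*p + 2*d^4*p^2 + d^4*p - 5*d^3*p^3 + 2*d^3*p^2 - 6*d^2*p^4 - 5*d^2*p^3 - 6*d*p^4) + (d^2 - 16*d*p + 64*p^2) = d^5*p + 2*d^4*p^2 + d^4*p - 5*d^3*p^3 + 2*d^3*p^2 - 6*d^2*p^4 - 5*d^2*p^3 + d^2 - 6*d*p^4 - 16*d*p + 64*p^2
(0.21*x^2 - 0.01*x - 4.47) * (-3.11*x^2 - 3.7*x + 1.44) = -0.6531*x^4 - 0.7459*x^3 + 14.2411*x^2 + 16.5246*x - 6.4368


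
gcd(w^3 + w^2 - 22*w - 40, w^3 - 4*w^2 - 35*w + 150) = w - 5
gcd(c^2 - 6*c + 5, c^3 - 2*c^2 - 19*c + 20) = c^2 - 6*c + 5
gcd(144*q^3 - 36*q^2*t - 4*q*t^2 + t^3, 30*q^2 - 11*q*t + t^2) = 6*q - t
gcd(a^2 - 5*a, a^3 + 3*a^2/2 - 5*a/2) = a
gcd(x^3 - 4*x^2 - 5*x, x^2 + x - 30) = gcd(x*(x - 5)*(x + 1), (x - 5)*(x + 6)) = x - 5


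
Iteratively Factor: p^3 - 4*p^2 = (p)*(p^2 - 4*p) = p^2*(p - 4)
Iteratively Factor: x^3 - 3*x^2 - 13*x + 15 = (x + 3)*(x^2 - 6*x + 5) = (x - 5)*(x + 3)*(x - 1)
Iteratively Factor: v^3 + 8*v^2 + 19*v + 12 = (v + 1)*(v^2 + 7*v + 12) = (v + 1)*(v + 4)*(v + 3)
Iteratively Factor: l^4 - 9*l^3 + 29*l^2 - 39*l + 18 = (l - 3)*(l^3 - 6*l^2 + 11*l - 6) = (l - 3)^2*(l^2 - 3*l + 2) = (l - 3)^2*(l - 2)*(l - 1)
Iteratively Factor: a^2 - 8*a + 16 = (a - 4)*(a - 4)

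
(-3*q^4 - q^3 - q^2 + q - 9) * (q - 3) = -3*q^5 + 8*q^4 + 2*q^3 + 4*q^2 - 12*q + 27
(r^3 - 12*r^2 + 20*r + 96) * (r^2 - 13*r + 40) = r^5 - 25*r^4 + 216*r^3 - 644*r^2 - 448*r + 3840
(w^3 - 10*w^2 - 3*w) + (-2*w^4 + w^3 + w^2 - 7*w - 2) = -2*w^4 + 2*w^3 - 9*w^2 - 10*w - 2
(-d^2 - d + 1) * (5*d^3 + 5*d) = -5*d^5 - 5*d^4 - 5*d^2 + 5*d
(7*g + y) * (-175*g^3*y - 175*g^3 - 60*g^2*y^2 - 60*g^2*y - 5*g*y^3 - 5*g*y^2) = -1225*g^4*y - 1225*g^4 - 595*g^3*y^2 - 595*g^3*y - 95*g^2*y^3 - 95*g^2*y^2 - 5*g*y^4 - 5*g*y^3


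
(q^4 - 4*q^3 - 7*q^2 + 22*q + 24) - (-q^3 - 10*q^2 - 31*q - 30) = q^4 - 3*q^3 + 3*q^2 + 53*q + 54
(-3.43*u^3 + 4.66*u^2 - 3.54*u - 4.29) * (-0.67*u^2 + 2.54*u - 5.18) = 2.2981*u^5 - 11.8344*u^4 + 31.9756*u^3 - 30.2561*u^2 + 7.4406*u + 22.2222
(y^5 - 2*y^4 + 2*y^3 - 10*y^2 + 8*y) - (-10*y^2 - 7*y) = y^5 - 2*y^4 + 2*y^3 + 15*y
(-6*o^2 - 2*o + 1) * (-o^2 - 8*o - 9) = 6*o^4 + 50*o^3 + 69*o^2 + 10*o - 9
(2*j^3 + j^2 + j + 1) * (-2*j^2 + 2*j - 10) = -4*j^5 + 2*j^4 - 20*j^3 - 10*j^2 - 8*j - 10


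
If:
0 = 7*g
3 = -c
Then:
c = -3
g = 0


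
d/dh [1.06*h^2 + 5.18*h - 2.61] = 2.12*h + 5.18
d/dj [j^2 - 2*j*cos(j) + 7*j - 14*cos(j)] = 2*j*sin(j) + 2*j + 14*sin(j) - 2*cos(j) + 7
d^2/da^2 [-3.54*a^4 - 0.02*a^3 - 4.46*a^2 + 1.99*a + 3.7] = -42.48*a^2 - 0.12*a - 8.92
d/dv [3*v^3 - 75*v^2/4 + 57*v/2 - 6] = 9*v^2 - 75*v/2 + 57/2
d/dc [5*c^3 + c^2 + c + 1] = 15*c^2 + 2*c + 1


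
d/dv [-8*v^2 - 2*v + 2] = -16*v - 2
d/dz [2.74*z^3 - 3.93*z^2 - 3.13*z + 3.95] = 8.22*z^2 - 7.86*z - 3.13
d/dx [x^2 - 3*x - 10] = 2*x - 3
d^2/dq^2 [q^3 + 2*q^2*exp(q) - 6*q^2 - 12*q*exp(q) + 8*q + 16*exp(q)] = 2*q^2*exp(q) - 4*q*exp(q) + 6*q - 4*exp(q) - 12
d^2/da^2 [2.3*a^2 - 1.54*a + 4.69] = 4.60000000000000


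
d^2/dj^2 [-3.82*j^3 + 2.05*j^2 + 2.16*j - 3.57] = 4.1 - 22.92*j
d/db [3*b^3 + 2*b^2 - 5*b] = 9*b^2 + 4*b - 5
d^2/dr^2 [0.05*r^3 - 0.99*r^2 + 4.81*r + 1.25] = 0.3*r - 1.98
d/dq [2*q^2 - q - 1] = 4*q - 1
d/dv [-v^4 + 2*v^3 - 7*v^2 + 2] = 2*v*(-2*v^2 + 3*v - 7)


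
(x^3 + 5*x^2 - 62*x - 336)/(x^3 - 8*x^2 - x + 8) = (x^2 + 13*x + 42)/(x^2 - 1)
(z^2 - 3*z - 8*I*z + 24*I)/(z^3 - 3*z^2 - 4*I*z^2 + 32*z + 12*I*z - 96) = 1/(z + 4*I)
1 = 1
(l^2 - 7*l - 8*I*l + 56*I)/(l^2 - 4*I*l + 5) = (l^2 - 7*l - 8*I*l + 56*I)/(l^2 - 4*I*l + 5)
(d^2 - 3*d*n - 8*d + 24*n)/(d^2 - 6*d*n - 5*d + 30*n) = (d^2 - 3*d*n - 8*d + 24*n)/(d^2 - 6*d*n - 5*d + 30*n)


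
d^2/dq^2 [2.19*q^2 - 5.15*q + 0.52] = 4.38000000000000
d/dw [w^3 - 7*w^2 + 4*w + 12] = 3*w^2 - 14*w + 4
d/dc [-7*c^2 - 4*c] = -14*c - 4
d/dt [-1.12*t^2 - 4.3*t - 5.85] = -2.24*t - 4.3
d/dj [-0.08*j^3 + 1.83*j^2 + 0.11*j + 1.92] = -0.24*j^2 + 3.66*j + 0.11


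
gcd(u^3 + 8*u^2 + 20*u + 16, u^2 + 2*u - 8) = u + 4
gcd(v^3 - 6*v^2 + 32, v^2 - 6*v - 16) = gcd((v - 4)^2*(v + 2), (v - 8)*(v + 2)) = v + 2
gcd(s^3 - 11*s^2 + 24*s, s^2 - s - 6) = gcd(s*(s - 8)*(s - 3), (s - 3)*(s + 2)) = s - 3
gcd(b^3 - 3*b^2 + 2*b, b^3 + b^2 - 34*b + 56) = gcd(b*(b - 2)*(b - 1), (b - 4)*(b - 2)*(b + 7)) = b - 2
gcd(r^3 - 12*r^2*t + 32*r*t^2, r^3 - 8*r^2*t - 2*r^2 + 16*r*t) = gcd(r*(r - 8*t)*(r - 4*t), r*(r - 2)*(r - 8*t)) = r^2 - 8*r*t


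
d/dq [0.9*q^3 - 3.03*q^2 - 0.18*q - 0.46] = 2.7*q^2 - 6.06*q - 0.18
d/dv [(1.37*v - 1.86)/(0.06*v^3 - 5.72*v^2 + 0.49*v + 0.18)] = (-0.1644*v^3 + 8.1712*v^2 - 21.2784*v + 1.158)/(0.0036*v^6 - 0.6864*v^5 + 32.7772*v^4 - 5.584*v^3 - 1.8191*v^2 + 0.1764*v + 0.0324)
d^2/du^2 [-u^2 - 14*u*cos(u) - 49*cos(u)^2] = 14*u*cos(u) - 196*sin(u)^2 + 28*sin(u) + 96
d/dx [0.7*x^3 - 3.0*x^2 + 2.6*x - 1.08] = 2.1*x^2 - 6.0*x + 2.6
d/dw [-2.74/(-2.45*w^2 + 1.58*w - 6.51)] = (4.3292 - 13.426*w)/(2.45*w^2 - 1.58*w + 6.51)^2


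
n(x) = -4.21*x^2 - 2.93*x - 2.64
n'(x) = -8.42*x - 2.93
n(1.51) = -16.66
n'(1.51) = -15.64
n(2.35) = -32.78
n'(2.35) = -22.72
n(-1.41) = -6.88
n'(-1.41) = 8.94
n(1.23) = -12.61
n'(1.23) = -13.29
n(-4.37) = -70.23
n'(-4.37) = 33.87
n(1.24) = -12.75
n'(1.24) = -13.37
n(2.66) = -40.22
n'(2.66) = -25.33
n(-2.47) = -21.09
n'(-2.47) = 17.87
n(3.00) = -49.32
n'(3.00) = -28.19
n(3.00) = -49.32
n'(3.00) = -28.19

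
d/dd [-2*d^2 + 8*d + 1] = 8 - 4*d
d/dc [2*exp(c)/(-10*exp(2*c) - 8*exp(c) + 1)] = (20*exp(2*c) + 2)*exp(c)/(100*exp(4*c) + 160*exp(3*c) + 44*exp(2*c) - 16*exp(c) + 1)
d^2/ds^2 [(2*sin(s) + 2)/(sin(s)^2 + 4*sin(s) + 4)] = 2*(-sin(s)^3 + 4*sin(s)^2 + 2*sin(s) - 2)/(sin(s) + 2)^4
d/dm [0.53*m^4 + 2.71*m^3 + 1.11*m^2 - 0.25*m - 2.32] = 2.12*m^3 + 8.13*m^2 + 2.22*m - 0.25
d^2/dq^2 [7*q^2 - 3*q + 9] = 14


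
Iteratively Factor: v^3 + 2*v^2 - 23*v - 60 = (v + 3)*(v^2 - v - 20) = (v + 3)*(v + 4)*(v - 5)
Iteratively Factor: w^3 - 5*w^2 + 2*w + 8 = (w - 4)*(w^2 - w - 2) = (w - 4)*(w - 2)*(w + 1)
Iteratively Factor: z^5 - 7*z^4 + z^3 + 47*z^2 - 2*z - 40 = (z + 1)*(z^4 - 8*z^3 + 9*z^2 + 38*z - 40) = (z - 4)*(z + 1)*(z^3 - 4*z^2 - 7*z + 10) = (z - 5)*(z - 4)*(z + 1)*(z^2 + z - 2) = (z - 5)*(z - 4)*(z + 1)*(z + 2)*(z - 1)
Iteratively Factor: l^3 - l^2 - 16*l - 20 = (l + 2)*(l^2 - 3*l - 10) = (l - 5)*(l + 2)*(l + 2)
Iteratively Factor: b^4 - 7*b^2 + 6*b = (b - 1)*(b^3 + b^2 - 6*b) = (b - 2)*(b - 1)*(b^2 + 3*b) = b*(b - 2)*(b - 1)*(b + 3)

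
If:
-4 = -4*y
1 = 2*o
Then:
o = 1/2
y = 1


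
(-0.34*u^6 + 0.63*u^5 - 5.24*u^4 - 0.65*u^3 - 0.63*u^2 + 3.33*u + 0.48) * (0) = 0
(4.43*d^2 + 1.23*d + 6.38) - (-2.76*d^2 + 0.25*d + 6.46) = 7.19*d^2 + 0.98*d - 0.0800000000000001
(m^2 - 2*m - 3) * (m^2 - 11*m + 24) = m^4 - 13*m^3 + 43*m^2 - 15*m - 72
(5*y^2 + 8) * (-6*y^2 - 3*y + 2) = -30*y^4 - 15*y^3 - 38*y^2 - 24*y + 16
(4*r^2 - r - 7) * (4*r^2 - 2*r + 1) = 16*r^4 - 12*r^3 - 22*r^2 + 13*r - 7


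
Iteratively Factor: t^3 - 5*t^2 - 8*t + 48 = (t - 4)*(t^2 - t - 12) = (t - 4)*(t + 3)*(t - 4)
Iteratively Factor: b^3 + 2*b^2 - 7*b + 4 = (b - 1)*(b^2 + 3*b - 4) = (b - 1)^2*(b + 4)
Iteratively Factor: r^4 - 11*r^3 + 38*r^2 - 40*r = (r)*(r^3 - 11*r^2 + 38*r - 40) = r*(r - 4)*(r^2 - 7*r + 10) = r*(r - 4)*(r - 2)*(r - 5)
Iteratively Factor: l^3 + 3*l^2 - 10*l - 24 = (l + 4)*(l^2 - l - 6) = (l + 2)*(l + 4)*(l - 3)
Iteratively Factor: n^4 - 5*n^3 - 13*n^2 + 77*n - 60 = (n - 1)*(n^3 - 4*n^2 - 17*n + 60) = (n - 1)*(n + 4)*(n^2 - 8*n + 15) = (n - 3)*(n - 1)*(n + 4)*(n - 5)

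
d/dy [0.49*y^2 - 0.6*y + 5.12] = 0.98*y - 0.6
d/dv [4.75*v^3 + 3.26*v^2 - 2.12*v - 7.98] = 14.25*v^2 + 6.52*v - 2.12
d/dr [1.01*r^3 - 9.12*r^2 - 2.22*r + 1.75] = 3.03*r^2 - 18.24*r - 2.22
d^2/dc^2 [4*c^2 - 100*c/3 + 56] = 8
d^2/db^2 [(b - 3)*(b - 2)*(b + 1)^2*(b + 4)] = 20*b^3 + 12*b^2 - 90*b - 10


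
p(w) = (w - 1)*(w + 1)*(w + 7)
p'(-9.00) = 116.00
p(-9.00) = -160.00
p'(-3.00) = -16.00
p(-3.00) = 32.00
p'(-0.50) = -7.25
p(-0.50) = -4.88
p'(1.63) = 29.79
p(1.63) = 14.30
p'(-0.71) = -9.43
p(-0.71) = -3.12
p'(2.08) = 41.10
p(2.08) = 30.20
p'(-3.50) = -13.25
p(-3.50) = 39.38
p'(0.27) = 3.00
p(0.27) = -6.74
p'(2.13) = 42.43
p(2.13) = 32.29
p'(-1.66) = -15.97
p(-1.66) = 9.37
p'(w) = (w - 1)*(w + 1) + (w - 1)*(w + 7) + (w + 1)*(w + 7)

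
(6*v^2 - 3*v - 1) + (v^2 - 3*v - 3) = 7*v^2 - 6*v - 4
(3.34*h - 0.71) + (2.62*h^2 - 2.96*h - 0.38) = 2.62*h^2 + 0.38*h - 1.09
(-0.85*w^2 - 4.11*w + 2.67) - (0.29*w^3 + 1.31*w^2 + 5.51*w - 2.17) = -0.29*w^3 - 2.16*w^2 - 9.62*w + 4.84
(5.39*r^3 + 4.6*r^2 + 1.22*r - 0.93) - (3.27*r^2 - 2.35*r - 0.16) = 5.39*r^3 + 1.33*r^2 + 3.57*r - 0.77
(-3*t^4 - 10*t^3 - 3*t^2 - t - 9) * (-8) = 24*t^4 + 80*t^3 + 24*t^2 + 8*t + 72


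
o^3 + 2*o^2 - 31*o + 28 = (o - 4)*(o - 1)*(o + 7)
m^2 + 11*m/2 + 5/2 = (m + 1/2)*(m + 5)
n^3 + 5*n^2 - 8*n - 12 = (n - 2)*(n + 1)*(n + 6)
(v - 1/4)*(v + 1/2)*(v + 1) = v^3 + 5*v^2/4 + v/8 - 1/8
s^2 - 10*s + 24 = (s - 6)*(s - 4)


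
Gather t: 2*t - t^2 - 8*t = -t^2 - 6*t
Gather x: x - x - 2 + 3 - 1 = 0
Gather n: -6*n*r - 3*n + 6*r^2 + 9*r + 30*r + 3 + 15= n*(-6*r - 3) + 6*r^2 + 39*r + 18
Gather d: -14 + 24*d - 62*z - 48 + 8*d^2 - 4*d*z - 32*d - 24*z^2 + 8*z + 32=8*d^2 + d*(-4*z - 8) - 24*z^2 - 54*z - 30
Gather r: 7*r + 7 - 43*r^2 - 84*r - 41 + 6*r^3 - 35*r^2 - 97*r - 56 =6*r^3 - 78*r^2 - 174*r - 90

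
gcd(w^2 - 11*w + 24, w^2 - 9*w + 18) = w - 3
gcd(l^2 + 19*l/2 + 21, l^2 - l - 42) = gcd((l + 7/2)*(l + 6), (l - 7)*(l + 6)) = l + 6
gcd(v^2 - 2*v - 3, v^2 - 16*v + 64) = 1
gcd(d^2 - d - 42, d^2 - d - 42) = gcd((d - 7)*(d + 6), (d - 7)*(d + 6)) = d^2 - d - 42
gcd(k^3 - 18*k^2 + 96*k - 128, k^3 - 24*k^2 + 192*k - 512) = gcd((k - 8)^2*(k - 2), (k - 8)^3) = k^2 - 16*k + 64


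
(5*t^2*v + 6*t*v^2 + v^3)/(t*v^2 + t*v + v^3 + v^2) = (5*t + v)/(v + 1)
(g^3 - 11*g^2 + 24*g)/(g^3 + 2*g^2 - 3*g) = (g^2 - 11*g + 24)/(g^2 + 2*g - 3)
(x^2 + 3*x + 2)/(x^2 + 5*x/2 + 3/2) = 2*(x + 2)/(2*x + 3)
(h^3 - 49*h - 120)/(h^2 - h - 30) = (h^2 - 5*h - 24)/(h - 6)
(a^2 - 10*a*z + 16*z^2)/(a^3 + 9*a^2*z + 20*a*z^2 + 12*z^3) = (a^2 - 10*a*z + 16*z^2)/(a^3 + 9*a^2*z + 20*a*z^2 + 12*z^3)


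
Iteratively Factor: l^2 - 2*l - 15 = (l + 3)*(l - 5)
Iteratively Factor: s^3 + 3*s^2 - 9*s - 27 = (s + 3)*(s^2 - 9) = (s - 3)*(s + 3)*(s + 3)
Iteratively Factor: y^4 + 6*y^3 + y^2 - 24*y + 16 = (y - 1)*(y^3 + 7*y^2 + 8*y - 16) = (y - 1)*(y + 4)*(y^2 + 3*y - 4) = (y - 1)*(y + 4)^2*(y - 1)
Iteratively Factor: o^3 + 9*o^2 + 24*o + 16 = (o + 4)*(o^2 + 5*o + 4) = (o + 4)^2*(o + 1)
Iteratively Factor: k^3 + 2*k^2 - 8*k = (k - 2)*(k^2 + 4*k) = k*(k - 2)*(k + 4)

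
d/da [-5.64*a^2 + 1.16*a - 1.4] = 1.16 - 11.28*a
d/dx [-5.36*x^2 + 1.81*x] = 1.81 - 10.72*x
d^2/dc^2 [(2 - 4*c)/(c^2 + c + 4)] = 4*(-(2*c - 1)*(2*c + 1)^2 + (6*c + 1)*(c^2 + c + 4))/(c^2 + c + 4)^3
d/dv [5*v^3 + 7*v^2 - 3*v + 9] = 15*v^2 + 14*v - 3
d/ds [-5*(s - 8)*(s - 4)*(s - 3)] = -15*s^2 + 150*s - 340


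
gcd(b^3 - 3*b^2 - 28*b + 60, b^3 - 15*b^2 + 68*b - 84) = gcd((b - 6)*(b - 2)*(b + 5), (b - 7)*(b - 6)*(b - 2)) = b^2 - 8*b + 12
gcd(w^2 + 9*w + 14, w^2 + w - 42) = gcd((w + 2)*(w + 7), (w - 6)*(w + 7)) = w + 7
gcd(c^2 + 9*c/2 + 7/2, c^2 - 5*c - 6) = c + 1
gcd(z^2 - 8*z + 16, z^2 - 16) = z - 4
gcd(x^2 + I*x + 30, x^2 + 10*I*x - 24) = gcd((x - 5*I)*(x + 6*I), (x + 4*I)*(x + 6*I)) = x + 6*I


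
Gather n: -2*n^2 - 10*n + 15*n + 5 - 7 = -2*n^2 + 5*n - 2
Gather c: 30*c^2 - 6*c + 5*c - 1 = 30*c^2 - c - 1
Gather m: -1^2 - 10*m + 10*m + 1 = 0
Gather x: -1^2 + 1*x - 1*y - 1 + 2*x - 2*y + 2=3*x - 3*y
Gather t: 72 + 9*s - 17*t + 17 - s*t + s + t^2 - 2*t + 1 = 10*s + t^2 + t*(-s - 19) + 90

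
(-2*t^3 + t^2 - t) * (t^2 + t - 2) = -2*t^5 - t^4 + 4*t^3 - 3*t^2 + 2*t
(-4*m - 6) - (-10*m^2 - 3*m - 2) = 10*m^2 - m - 4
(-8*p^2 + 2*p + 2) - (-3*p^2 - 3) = -5*p^2 + 2*p + 5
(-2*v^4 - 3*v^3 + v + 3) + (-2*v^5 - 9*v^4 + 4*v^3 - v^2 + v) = -2*v^5 - 11*v^4 + v^3 - v^2 + 2*v + 3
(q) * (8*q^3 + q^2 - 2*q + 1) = 8*q^4 + q^3 - 2*q^2 + q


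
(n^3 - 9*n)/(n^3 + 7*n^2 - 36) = n*(n - 3)/(n^2 + 4*n - 12)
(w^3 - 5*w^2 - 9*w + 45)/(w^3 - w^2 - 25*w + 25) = (w^2 - 9)/(w^2 + 4*w - 5)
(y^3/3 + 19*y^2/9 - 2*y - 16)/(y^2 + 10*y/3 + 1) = (3*y^2 + 10*y - 48)/(3*(3*y + 1))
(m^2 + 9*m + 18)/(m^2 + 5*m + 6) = (m + 6)/(m + 2)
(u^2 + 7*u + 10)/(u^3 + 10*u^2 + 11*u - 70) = (u + 2)/(u^2 + 5*u - 14)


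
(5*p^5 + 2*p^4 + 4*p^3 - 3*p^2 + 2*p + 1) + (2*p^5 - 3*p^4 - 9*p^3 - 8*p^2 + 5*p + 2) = 7*p^5 - p^4 - 5*p^3 - 11*p^2 + 7*p + 3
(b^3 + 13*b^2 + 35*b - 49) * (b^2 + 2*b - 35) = b^5 + 15*b^4 + 26*b^3 - 434*b^2 - 1323*b + 1715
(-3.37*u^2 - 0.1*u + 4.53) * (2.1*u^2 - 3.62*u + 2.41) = -7.077*u^4 + 11.9894*u^3 + 1.7533*u^2 - 16.6396*u + 10.9173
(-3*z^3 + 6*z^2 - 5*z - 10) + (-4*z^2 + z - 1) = -3*z^3 + 2*z^2 - 4*z - 11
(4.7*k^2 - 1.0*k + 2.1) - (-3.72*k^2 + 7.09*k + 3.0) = 8.42*k^2 - 8.09*k - 0.9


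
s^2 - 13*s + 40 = (s - 8)*(s - 5)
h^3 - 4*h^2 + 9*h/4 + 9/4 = (h - 3)*(h - 3/2)*(h + 1/2)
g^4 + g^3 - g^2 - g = g*(g - 1)*(g + 1)^2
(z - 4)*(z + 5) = z^2 + z - 20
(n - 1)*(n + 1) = n^2 - 1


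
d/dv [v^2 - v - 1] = 2*v - 1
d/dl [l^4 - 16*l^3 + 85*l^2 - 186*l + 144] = 4*l^3 - 48*l^2 + 170*l - 186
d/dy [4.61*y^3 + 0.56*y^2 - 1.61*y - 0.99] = 13.83*y^2 + 1.12*y - 1.61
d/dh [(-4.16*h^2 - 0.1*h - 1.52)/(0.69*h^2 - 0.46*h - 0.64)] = (1.9826*h^2 + 7.4224*h - 0.6352)/(0.4761*h^4 - 0.6348*h^3 - 0.6716*h^2 + 0.5888*h + 0.4096)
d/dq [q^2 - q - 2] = 2*q - 1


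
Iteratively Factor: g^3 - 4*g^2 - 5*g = (g - 5)*(g^2 + g) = (g - 5)*(g + 1)*(g)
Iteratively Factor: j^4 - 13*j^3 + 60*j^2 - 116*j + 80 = (j - 2)*(j^3 - 11*j^2 + 38*j - 40) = (j - 5)*(j - 2)*(j^2 - 6*j + 8) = (j - 5)*(j - 4)*(j - 2)*(j - 2)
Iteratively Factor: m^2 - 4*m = (m)*(m - 4)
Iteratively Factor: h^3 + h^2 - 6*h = (h - 2)*(h^2 + 3*h) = h*(h - 2)*(h + 3)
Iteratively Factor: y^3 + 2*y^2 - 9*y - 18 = (y + 2)*(y^2 - 9) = (y - 3)*(y + 2)*(y + 3)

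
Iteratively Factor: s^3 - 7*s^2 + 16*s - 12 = (s - 3)*(s^2 - 4*s + 4) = (s - 3)*(s - 2)*(s - 2)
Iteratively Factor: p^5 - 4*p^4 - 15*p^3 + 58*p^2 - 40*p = (p - 5)*(p^4 + p^3 - 10*p^2 + 8*p) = (p - 5)*(p - 2)*(p^3 + 3*p^2 - 4*p) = p*(p - 5)*(p - 2)*(p^2 + 3*p - 4) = p*(p - 5)*(p - 2)*(p - 1)*(p + 4)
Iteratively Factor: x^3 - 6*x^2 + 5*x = (x - 5)*(x^2 - x) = x*(x - 5)*(x - 1)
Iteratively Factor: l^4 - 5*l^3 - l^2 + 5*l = (l)*(l^3 - 5*l^2 - l + 5) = l*(l - 5)*(l^2 - 1) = l*(l - 5)*(l + 1)*(l - 1)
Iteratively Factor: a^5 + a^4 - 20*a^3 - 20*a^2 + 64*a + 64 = (a + 2)*(a^4 - a^3 - 18*a^2 + 16*a + 32) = (a + 2)*(a + 4)*(a^3 - 5*a^2 + 2*a + 8) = (a + 1)*(a + 2)*(a + 4)*(a^2 - 6*a + 8) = (a - 4)*(a + 1)*(a + 2)*(a + 4)*(a - 2)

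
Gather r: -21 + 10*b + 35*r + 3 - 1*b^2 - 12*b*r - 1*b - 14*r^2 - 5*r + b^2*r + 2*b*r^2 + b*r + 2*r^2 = -b^2 + 9*b + r^2*(2*b - 12) + r*(b^2 - 11*b + 30) - 18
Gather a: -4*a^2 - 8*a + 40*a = -4*a^2 + 32*a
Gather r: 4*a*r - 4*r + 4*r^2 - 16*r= 4*r^2 + r*(4*a - 20)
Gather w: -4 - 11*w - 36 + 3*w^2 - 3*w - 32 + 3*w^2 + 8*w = 6*w^2 - 6*w - 72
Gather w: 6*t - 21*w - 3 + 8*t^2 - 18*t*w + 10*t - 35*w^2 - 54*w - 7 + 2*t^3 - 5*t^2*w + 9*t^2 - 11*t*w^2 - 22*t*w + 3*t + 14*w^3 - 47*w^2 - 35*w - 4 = 2*t^3 + 17*t^2 + 19*t + 14*w^3 + w^2*(-11*t - 82) + w*(-5*t^2 - 40*t - 110) - 14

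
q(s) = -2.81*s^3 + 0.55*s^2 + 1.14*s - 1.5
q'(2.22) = -37.96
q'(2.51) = -49.21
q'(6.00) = -295.74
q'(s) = -8.43*s^2 + 1.1*s + 1.14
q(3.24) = -87.61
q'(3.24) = -83.79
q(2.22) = -27.00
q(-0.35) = -1.71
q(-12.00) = 4919.70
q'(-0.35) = -0.28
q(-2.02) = 21.60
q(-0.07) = -1.58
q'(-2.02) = -35.48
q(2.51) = -39.61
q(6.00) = -581.82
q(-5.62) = 508.25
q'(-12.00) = -1225.98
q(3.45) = -106.41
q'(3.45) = -95.40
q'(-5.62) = -271.30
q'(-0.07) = 1.02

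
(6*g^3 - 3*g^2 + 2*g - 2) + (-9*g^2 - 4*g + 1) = 6*g^3 - 12*g^2 - 2*g - 1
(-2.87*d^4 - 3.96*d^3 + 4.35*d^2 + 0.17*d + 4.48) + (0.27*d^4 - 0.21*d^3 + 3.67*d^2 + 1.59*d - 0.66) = -2.6*d^4 - 4.17*d^3 + 8.02*d^2 + 1.76*d + 3.82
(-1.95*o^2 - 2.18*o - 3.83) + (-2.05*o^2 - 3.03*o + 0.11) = -4.0*o^2 - 5.21*o - 3.72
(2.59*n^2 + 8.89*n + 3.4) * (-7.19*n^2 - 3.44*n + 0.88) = -18.6221*n^4 - 72.8287*n^3 - 52.7484*n^2 - 3.8728*n + 2.992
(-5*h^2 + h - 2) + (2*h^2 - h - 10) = -3*h^2 - 12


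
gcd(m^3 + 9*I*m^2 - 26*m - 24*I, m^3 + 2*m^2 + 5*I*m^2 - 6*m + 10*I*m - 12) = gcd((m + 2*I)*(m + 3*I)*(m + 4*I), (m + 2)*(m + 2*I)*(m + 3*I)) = m^2 + 5*I*m - 6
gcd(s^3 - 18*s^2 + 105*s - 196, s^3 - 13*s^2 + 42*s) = s - 7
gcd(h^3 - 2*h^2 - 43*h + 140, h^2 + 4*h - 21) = h + 7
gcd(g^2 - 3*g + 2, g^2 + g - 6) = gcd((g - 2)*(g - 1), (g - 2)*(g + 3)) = g - 2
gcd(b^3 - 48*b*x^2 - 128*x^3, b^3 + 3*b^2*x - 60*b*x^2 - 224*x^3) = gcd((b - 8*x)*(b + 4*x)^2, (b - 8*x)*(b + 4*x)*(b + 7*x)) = -b^2 + 4*b*x + 32*x^2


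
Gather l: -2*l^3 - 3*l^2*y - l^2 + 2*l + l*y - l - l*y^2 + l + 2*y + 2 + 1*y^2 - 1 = -2*l^3 + l^2*(-3*y - 1) + l*(-y^2 + y + 2) + y^2 + 2*y + 1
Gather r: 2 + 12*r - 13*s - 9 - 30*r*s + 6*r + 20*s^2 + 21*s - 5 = r*(18 - 30*s) + 20*s^2 + 8*s - 12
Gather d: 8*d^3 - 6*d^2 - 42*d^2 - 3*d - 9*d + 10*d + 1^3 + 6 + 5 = 8*d^3 - 48*d^2 - 2*d + 12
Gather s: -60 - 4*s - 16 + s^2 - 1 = s^2 - 4*s - 77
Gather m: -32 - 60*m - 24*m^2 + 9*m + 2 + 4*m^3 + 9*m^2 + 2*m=4*m^3 - 15*m^2 - 49*m - 30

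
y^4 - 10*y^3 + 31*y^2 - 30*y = y*(y - 5)*(y - 3)*(y - 2)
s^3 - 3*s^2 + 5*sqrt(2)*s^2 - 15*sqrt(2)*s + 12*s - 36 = (s - 3)*(s + 2*sqrt(2))*(s + 3*sqrt(2))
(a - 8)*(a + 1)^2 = a^3 - 6*a^2 - 15*a - 8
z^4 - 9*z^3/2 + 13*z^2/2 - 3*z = z*(z - 2)*(z - 3/2)*(z - 1)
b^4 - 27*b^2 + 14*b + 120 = (b - 4)*(b - 3)*(b + 2)*(b + 5)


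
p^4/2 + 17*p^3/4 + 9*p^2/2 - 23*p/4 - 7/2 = (p/2 + 1)*(p - 1)*(p + 1/2)*(p + 7)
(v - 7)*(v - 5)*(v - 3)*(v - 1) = v^4 - 16*v^3 + 86*v^2 - 176*v + 105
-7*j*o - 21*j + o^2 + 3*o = (-7*j + o)*(o + 3)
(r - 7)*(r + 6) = r^2 - r - 42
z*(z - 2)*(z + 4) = z^3 + 2*z^2 - 8*z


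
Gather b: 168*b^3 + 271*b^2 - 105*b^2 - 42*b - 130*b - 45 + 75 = 168*b^3 + 166*b^2 - 172*b + 30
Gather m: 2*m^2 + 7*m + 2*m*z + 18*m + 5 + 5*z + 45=2*m^2 + m*(2*z + 25) + 5*z + 50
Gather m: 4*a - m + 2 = 4*a - m + 2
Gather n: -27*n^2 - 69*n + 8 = -27*n^2 - 69*n + 8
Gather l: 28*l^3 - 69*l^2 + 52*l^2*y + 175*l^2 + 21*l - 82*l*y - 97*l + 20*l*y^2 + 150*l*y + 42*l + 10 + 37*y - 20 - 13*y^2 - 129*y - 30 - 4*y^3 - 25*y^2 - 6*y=28*l^3 + l^2*(52*y + 106) + l*(20*y^2 + 68*y - 34) - 4*y^3 - 38*y^2 - 98*y - 40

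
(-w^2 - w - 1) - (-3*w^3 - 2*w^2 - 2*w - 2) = 3*w^3 + w^2 + w + 1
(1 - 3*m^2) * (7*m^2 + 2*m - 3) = -21*m^4 - 6*m^3 + 16*m^2 + 2*m - 3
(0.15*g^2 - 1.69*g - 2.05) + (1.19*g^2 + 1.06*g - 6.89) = 1.34*g^2 - 0.63*g - 8.94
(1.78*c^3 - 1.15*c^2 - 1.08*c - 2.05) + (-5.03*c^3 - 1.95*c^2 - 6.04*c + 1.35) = -3.25*c^3 - 3.1*c^2 - 7.12*c - 0.7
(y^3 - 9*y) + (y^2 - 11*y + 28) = y^3 + y^2 - 20*y + 28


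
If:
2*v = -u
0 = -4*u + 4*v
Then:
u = 0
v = 0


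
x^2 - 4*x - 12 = (x - 6)*(x + 2)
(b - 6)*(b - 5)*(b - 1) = b^3 - 12*b^2 + 41*b - 30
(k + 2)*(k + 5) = k^2 + 7*k + 10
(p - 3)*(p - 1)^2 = p^3 - 5*p^2 + 7*p - 3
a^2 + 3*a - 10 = (a - 2)*(a + 5)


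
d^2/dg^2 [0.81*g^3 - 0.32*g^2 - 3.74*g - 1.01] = 4.86*g - 0.64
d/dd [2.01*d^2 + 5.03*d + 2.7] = 4.02*d + 5.03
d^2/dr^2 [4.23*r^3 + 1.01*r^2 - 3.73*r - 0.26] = 25.38*r + 2.02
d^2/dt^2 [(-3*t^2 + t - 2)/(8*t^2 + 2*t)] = 2*(14*t^3 - 48*t^2 - 12*t - 1)/(t^3*(64*t^3 + 48*t^2 + 12*t + 1))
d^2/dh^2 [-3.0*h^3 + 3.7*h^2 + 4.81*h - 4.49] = 7.4 - 18.0*h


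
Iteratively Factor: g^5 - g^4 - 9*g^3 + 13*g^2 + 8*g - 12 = (g + 3)*(g^4 - 4*g^3 + 3*g^2 + 4*g - 4) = (g + 1)*(g + 3)*(g^3 - 5*g^2 + 8*g - 4) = (g - 2)*(g + 1)*(g + 3)*(g^2 - 3*g + 2) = (g - 2)*(g - 1)*(g + 1)*(g + 3)*(g - 2)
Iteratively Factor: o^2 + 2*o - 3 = (o - 1)*(o + 3)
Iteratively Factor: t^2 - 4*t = (t - 4)*(t)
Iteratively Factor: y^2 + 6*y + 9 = (y + 3)*(y + 3)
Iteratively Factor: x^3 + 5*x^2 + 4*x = (x + 4)*(x^2 + x) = x*(x + 4)*(x + 1)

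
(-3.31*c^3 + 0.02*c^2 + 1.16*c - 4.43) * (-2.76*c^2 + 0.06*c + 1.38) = 9.1356*c^5 - 0.2538*c^4 - 7.7682*c^3 + 12.324*c^2 + 1.335*c - 6.1134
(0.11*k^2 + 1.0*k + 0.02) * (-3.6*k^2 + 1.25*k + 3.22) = -0.396*k^4 - 3.4625*k^3 + 1.5322*k^2 + 3.245*k + 0.0644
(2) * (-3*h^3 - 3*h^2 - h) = -6*h^3 - 6*h^2 - 2*h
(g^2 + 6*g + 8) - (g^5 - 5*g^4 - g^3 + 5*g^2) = -g^5 + 5*g^4 + g^3 - 4*g^2 + 6*g + 8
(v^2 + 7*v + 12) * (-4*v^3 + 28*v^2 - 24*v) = -4*v^5 + 124*v^3 + 168*v^2 - 288*v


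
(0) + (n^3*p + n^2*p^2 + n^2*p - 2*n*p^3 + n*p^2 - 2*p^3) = n^3*p + n^2*p^2 + n^2*p - 2*n*p^3 + n*p^2 - 2*p^3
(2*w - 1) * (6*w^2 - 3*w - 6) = 12*w^3 - 12*w^2 - 9*w + 6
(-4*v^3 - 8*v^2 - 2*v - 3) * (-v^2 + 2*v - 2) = 4*v^5 - 6*v^3 + 15*v^2 - 2*v + 6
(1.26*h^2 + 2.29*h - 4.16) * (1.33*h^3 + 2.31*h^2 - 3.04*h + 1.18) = 1.6758*h^5 + 5.9563*h^4 - 4.0733*h^3 - 15.0844*h^2 + 15.3486*h - 4.9088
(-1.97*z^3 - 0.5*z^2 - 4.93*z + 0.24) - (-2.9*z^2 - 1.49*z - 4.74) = -1.97*z^3 + 2.4*z^2 - 3.44*z + 4.98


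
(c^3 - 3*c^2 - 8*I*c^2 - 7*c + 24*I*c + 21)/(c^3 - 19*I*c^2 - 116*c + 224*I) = (c^2 - c*(3 + I) + 3*I)/(c^2 - 12*I*c - 32)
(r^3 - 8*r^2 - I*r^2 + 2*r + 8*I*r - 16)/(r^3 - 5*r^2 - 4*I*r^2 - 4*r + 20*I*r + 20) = (r^2 + r*(-8 + I) - 8*I)/(r^2 - r*(5 + 2*I) + 10*I)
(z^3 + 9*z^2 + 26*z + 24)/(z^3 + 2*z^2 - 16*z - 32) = (z + 3)/(z - 4)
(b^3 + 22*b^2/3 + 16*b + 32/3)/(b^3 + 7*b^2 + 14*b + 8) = (b + 4/3)/(b + 1)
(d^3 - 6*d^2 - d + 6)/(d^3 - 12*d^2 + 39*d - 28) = (d^2 - 5*d - 6)/(d^2 - 11*d + 28)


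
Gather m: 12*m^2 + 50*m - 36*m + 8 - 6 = 12*m^2 + 14*m + 2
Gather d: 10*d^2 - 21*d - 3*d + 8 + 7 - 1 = 10*d^2 - 24*d + 14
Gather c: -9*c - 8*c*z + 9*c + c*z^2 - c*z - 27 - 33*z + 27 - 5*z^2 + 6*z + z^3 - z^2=c*(z^2 - 9*z) + z^3 - 6*z^2 - 27*z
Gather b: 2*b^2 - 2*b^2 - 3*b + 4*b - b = 0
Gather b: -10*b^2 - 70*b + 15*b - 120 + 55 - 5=-10*b^2 - 55*b - 70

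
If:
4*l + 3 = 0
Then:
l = -3/4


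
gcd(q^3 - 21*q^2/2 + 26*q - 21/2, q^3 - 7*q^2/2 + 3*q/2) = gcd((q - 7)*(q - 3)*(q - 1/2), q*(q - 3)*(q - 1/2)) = q^2 - 7*q/2 + 3/2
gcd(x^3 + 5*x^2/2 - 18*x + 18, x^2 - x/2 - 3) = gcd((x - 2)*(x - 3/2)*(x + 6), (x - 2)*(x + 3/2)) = x - 2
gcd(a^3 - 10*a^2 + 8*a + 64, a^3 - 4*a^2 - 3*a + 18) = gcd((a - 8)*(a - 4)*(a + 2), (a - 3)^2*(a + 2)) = a + 2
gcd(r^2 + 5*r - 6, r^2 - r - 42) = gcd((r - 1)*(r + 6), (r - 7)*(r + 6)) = r + 6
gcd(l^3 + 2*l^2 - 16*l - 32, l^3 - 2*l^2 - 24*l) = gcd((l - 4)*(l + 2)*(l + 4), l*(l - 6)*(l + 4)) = l + 4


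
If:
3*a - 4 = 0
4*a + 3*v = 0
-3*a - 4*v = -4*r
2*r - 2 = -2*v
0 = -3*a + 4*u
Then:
No Solution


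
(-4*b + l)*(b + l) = -4*b^2 - 3*b*l + l^2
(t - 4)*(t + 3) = t^2 - t - 12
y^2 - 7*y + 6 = (y - 6)*(y - 1)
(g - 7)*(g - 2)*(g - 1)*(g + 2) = g^4 - 8*g^3 + 3*g^2 + 32*g - 28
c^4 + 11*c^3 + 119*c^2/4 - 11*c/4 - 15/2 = (c - 1/2)*(c + 1/2)*(c + 5)*(c + 6)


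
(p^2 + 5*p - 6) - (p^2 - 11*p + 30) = 16*p - 36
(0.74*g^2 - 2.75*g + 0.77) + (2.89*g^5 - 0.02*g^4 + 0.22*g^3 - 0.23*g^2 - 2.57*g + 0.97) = 2.89*g^5 - 0.02*g^4 + 0.22*g^3 + 0.51*g^2 - 5.32*g + 1.74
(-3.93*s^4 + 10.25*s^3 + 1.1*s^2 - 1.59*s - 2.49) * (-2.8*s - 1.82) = 11.004*s^5 - 21.5474*s^4 - 21.735*s^3 + 2.45*s^2 + 9.8658*s + 4.5318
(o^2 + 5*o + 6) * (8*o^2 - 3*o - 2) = 8*o^4 + 37*o^3 + 31*o^2 - 28*o - 12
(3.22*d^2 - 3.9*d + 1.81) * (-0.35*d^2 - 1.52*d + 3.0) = -1.127*d^4 - 3.5294*d^3 + 14.9545*d^2 - 14.4512*d + 5.43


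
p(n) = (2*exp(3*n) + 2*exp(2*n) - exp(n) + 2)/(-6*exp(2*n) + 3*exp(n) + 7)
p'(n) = (12*exp(2*n) - 3*exp(n))*(2*exp(3*n) + 2*exp(2*n) - exp(n) + 2)/(-6*exp(2*n) + 3*exp(n) + 7)^2 + (6*exp(3*n) + 4*exp(2*n) - exp(n))/(-6*exp(2*n) + 3*exp(n) + 7) = (-12*exp(4*n) + 12*exp(3*n) + 42*exp(2*n) + 52*exp(n) - 13)*exp(n)/(36*exp(4*n) - 36*exp(3*n) - 75*exp(2*n) + 42*exp(n) + 49)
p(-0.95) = 0.28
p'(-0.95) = 0.10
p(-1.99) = 0.26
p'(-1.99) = -0.01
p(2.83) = -6.18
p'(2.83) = -5.61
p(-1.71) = 0.26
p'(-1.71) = -0.01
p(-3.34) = 0.28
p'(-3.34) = -0.01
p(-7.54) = 0.29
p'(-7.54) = -0.00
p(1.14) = -1.88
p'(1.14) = -0.38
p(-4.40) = 0.28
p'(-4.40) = -0.00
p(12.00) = -54252.10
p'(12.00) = -54251.60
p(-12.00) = 0.29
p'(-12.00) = 0.00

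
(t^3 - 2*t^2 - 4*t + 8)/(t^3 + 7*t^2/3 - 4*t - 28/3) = 3*(t - 2)/(3*t + 7)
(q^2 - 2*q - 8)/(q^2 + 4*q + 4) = (q - 4)/(q + 2)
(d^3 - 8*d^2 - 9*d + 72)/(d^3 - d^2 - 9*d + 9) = (d - 8)/(d - 1)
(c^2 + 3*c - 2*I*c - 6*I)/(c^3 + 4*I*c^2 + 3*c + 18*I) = (c + 3)/(c^2 + 6*I*c - 9)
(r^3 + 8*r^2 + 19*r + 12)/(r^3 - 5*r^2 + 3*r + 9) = (r^2 + 7*r + 12)/(r^2 - 6*r + 9)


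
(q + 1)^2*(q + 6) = q^3 + 8*q^2 + 13*q + 6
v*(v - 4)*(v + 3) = v^3 - v^2 - 12*v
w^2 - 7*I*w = w*(w - 7*I)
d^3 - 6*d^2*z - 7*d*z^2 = d*(d - 7*z)*(d + z)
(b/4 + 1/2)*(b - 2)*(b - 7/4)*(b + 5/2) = b^4/4 + 3*b^3/16 - 67*b^2/32 - 3*b/4 + 35/8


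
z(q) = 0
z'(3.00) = 0.00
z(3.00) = 0.00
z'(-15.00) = 0.00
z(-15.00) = 0.00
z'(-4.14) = 0.00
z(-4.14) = 0.00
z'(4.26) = 0.00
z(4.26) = 0.00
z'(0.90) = 0.00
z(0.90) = 0.00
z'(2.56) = 0.00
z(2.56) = 0.00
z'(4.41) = 0.00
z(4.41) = 0.00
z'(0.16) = 0.00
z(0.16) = 0.00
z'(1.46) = 0.00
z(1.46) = 0.00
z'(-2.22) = 0.00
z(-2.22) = 0.00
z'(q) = 0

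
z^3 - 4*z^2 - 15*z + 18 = (z - 6)*(z - 1)*(z + 3)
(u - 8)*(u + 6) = u^2 - 2*u - 48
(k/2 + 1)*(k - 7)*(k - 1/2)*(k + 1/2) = k^4/2 - 5*k^3/2 - 57*k^2/8 + 5*k/8 + 7/4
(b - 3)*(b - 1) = b^2 - 4*b + 3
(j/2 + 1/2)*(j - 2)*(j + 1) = j^3/2 - 3*j/2 - 1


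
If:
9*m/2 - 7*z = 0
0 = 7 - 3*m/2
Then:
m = 14/3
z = 3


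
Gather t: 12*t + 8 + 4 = 12*t + 12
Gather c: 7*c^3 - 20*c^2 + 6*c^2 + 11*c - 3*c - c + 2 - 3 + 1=7*c^3 - 14*c^2 + 7*c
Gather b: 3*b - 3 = 3*b - 3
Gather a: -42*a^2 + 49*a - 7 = -42*a^2 + 49*a - 7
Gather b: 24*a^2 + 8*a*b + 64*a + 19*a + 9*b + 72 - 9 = 24*a^2 + 83*a + b*(8*a + 9) + 63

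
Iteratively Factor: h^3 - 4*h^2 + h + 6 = (h + 1)*(h^2 - 5*h + 6) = (h - 2)*(h + 1)*(h - 3)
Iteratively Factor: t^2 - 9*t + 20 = (t - 4)*(t - 5)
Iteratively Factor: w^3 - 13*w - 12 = (w - 4)*(w^2 + 4*w + 3) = (w - 4)*(w + 1)*(w + 3)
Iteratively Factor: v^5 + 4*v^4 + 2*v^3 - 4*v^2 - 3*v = (v)*(v^4 + 4*v^3 + 2*v^2 - 4*v - 3) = v*(v + 1)*(v^3 + 3*v^2 - v - 3) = v*(v - 1)*(v + 1)*(v^2 + 4*v + 3) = v*(v - 1)*(v + 1)^2*(v + 3)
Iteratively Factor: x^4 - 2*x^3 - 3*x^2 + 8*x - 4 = (x - 2)*(x^3 - 3*x + 2) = (x - 2)*(x - 1)*(x^2 + x - 2) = (x - 2)*(x - 1)*(x + 2)*(x - 1)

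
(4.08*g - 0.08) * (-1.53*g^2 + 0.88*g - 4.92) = -6.2424*g^3 + 3.7128*g^2 - 20.144*g + 0.3936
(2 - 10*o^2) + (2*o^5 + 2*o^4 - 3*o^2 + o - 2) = 2*o^5 + 2*o^4 - 13*o^2 + o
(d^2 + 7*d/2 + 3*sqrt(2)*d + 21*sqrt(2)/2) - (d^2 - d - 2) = 3*sqrt(2)*d + 9*d/2 + 2 + 21*sqrt(2)/2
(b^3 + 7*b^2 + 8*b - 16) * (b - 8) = b^4 - b^3 - 48*b^2 - 80*b + 128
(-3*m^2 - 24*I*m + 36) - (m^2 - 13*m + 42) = -4*m^2 + 13*m - 24*I*m - 6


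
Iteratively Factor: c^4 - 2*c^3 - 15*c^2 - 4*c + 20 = (c + 2)*(c^3 - 4*c^2 - 7*c + 10) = (c - 1)*(c + 2)*(c^2 - 3*c - 10) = (c - 5)*(c - 1)*(c + 2)*(c + 2)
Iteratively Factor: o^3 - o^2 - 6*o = (o)*(o^2 - o - 6) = o*(o - 3)*(o + 2)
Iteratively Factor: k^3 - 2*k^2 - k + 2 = (k - 2)*(k^2 - 1) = (k - 2)*(k + 1)*(k - 1)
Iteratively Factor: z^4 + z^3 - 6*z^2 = (z)*(z^3 + z^2 - 6*z) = z*(z + 3)*(z^2 - 2*z) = z^2*(z + 3)*(z - 2)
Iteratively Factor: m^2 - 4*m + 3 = (m - 1)*(m - 3)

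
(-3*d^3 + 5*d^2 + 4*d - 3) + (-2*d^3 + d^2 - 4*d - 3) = -5*d^3 + 6*d^2 - 6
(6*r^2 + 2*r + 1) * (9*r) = 54*r^3 + 18*r^2 + 9*r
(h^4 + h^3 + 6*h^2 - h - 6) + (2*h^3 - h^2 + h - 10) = h^4 + 3*h^3 + 5*h^2 - 16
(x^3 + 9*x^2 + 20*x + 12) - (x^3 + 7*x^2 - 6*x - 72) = 2*x^2 + 26*x + 84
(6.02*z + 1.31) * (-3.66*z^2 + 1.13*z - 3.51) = -22.0332*z^3 + 2.008*z^2 - 19.6499*z - 4.5981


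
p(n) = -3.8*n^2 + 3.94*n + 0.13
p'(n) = 3.94 - 7.6*n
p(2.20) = -9.59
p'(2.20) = -12.78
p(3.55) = -33.77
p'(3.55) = -23.04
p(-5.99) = -159.81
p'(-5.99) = 49.46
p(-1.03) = -7.96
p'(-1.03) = 11.77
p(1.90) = -6.10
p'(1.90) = -10.50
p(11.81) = -483.35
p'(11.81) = -85.82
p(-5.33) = -128.82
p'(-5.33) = 44.45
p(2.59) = -15.16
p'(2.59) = -15.74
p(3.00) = -22.25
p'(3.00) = -18.86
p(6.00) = -113.03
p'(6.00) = -41.66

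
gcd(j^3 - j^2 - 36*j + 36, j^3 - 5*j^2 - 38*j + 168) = j + 6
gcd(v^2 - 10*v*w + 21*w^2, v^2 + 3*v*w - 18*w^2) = v - 3*w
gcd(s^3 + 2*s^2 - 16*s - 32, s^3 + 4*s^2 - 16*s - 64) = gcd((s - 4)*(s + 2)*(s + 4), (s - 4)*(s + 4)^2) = s^2 - 16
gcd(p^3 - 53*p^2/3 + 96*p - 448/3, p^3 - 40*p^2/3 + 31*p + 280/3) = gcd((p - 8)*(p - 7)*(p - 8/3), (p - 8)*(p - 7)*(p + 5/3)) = p^2 - 15*p + 56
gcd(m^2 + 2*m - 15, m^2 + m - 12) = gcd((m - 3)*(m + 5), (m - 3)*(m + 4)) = m - 3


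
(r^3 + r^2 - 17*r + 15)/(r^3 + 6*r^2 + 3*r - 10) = (r - 3)/(r + 2)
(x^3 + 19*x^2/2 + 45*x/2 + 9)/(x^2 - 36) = (2*x^2 + 7*x + 3)/(2*(x - 6))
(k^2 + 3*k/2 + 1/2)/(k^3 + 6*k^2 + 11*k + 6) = (k + 1/2)/(k^2 + 5*k + 6)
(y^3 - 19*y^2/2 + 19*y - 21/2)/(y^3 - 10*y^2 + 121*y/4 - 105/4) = 2*(y^2 - 8*y + 7)/(2*y^2 - 17*y + 35)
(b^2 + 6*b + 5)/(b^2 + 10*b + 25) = (b + 1)/(b + 5)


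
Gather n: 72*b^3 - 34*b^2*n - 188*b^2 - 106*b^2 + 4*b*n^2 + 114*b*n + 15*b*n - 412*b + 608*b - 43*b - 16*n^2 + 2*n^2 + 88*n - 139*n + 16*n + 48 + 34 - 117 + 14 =72*b^3 - 294*b^2 + 153*b + n^2*(4*b - 14) + n*(-34*b^2 + 129*b - 35) - 21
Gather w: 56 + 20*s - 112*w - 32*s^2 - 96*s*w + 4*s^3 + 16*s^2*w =4*s^3 - 32*s^2 + 20*s + w*(16*s^2 - 96*s - 112) + 56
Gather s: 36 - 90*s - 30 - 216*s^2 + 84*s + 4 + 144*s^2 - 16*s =-72*s^2 - 22*s + 10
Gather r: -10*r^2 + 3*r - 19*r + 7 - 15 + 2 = -10*r^2 - 16*r - 6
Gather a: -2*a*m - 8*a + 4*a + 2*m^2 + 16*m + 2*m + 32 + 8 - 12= a*(-2*m - 4) + 2*m^2 + 18*m + 28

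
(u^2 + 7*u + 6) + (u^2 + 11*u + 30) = 2*u^2 + 18*u + 36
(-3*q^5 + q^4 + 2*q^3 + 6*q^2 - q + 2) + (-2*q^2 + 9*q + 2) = -3*q^5 + q^4 + 2*q^3 + 4*q^2 + 8*q + 4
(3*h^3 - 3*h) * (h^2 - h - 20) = 3*h^5 - 3*h^4 - 63*h^3 + 3*h^2 + 60*h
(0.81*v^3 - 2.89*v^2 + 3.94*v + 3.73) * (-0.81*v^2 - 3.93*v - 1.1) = -0.6561*v^5 - 0.8424*v^4 + 7.2753*v^3 - 15.3265*v^2 - 18.9929*v - 4.103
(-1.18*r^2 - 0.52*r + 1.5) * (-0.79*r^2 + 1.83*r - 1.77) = 0.9322*r^4 - 1.7486*r^3 - 0.048*r^2 + 3.6654*r - 2.655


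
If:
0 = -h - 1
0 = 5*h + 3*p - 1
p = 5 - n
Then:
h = -1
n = 3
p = 2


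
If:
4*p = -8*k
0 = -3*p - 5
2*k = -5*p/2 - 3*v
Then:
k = 5/6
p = -5/3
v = 5/6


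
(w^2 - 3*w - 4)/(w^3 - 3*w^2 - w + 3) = (w - 4)/(w^2 - 4*w + 3)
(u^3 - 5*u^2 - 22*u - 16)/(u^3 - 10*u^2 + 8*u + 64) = (u + 1)/(u - 4)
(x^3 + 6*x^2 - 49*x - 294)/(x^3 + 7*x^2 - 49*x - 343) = (x + 6)/(x + 7)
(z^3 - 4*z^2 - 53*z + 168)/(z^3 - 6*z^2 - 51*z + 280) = (z - 3)/(z - 5)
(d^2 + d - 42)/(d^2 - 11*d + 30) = (d + 7)/(d - 5)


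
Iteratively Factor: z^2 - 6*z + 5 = (z - 5)*(z - 1)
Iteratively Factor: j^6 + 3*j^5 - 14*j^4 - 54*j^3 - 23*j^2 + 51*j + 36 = (j - 1)*(j^5 + 4*j^4 - 10*j^3 - 64*j^2 - 87*j - 36) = (j - 1)*(j + 3)*(j^4 + j^3 - 13*j^2 - 25*j - 12) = (j - 1)*(j + 3)^2*(j^3 - 2*j^2 - 7*j - 4) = (j - 4)*(j - 1)*(j + 3)^2*(j^2 + 2*j + 1) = (j - 4)*(j - 1)*(j + 1)*(j + 3)^2*(j + 1)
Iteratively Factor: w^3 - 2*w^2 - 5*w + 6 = (w - 3)*(w^2 + w - 2) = (w - 3)*(w + 2)*(w - 1)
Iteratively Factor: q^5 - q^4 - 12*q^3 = (q - 4)*(q^4 + 3*q^3) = q*(q - 4)*(q^3 + 3*q^2) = q^2*(q - 4)*(q^2 + 3*q) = q^2*(q - 4)*(q + 3)*(q)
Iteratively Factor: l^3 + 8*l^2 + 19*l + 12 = (l + 1)*(l^2 + 7*l + 12) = (l + 1)*(l + 3)*(l + 4)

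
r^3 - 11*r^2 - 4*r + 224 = (r - 8)*(r - 7)*(r + 4)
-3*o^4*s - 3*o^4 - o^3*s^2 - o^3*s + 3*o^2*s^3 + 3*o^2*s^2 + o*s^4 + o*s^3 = (-o + s)*(o + s)*(3*o + s)*(o*s + o)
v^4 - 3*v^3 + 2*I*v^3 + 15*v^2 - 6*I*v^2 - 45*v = v*(v - 3)*(v - 3*I)*(v + 5*I)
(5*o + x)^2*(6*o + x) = 150*o^3 + 85*o^2*x + 16*o*x^2 + x^3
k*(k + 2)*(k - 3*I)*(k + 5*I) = k^4 + 2*k^3 + 2*I*k^3 + 15*k^2 + 4*I*k^2 + 30*k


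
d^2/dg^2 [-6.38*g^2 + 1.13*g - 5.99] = -12.7600000000000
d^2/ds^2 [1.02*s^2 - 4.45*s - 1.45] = 2.04000000000000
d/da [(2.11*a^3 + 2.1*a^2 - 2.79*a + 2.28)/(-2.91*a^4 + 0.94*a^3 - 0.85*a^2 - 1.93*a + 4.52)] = (6.1401*a^6 + 12.222*a^5 - 28.1242*a^4 + 23.6398*a^3 + 15.7575*a^2 + 22.86*a - 8.2104)/(8.4681*a^8 - 5.4708*a^7 + 5.8306*a^6 + 9.6346*a^5 - 29.2123*a^4 + 11.7786*a^3 - 3.9591*a^2 - 17.4472*a + 20.4304)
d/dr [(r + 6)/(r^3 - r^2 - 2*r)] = (-r*(-r^2 + r + 2) + (r + 6)*(-3*r^2 + 2*r + 2))/(r^2*(-r^2 + r + 2)^2)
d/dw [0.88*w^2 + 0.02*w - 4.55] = 1.76*w + 0.02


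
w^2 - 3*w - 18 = (w - 6)*(w + 3)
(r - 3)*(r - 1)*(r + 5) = r^3 + r^2 - 17*r + 15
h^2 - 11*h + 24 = (h - 8)*(h - 3)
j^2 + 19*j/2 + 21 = (j + 7/2)*(j + 6)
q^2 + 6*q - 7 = (q - 1)*(q + 7)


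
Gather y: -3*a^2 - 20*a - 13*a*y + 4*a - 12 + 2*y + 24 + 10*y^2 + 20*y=-3*a^2 - 16*a + 10*y^2 + y*(22 - 13*a) + 12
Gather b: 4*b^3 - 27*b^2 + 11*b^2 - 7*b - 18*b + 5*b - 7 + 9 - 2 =4*b^3 - 16*b^2 - 20*b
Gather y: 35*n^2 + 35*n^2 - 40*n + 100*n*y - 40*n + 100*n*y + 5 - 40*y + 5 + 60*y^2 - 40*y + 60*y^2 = 70*n^2 - 80*n + 120*y^2 + y*(200*n - 80) + 10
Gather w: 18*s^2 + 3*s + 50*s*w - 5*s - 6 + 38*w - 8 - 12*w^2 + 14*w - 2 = 18*s^2 - 2*s - 12*w^2 + w*(50*s + 52) - 16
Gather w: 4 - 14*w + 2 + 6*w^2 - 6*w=6*w^2 - 20*w + 6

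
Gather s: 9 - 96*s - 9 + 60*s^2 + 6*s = 60*s^2 - 90*s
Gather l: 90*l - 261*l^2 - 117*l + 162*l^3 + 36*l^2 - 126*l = 162*l^3 - 225*l^2 - 153*l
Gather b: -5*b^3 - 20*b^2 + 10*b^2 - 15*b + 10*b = -5*b^3 - 10*b^2 - 5*b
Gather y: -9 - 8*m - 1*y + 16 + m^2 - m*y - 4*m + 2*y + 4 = m^2 - 12*m + y*(1 - m) + 11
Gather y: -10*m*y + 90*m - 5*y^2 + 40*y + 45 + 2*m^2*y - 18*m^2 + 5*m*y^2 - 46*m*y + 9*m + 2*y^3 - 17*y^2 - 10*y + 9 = -18*m^2 + 99*m + 2*y^3 + y^2*(5*m - 22) + y*(2*m^2 - 56*m + 30) + 54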